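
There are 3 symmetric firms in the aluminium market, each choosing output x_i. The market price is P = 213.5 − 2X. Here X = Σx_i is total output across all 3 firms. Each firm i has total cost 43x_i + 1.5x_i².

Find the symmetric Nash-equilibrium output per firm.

15.5

A representative firm's profit is π_i = x_i(213.5 − 2X) − 43x_i − 1.5x_i², with X = x_i + Σ_{j≠i} x_j.
First-order condition: 170.5 − 7x_i − 2Σ_{j≠i} x_j = 0.
Imposing symmetry (x_j = x for all j) turns Σ_{j≠i} x_j into 2x, so 170.5 = 11x and x = 15.5.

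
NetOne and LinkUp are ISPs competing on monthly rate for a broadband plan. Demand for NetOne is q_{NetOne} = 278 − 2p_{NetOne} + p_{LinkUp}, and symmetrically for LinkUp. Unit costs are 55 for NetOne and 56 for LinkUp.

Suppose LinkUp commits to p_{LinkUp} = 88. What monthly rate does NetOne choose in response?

119

NetOne's profit: π = (p_{NetOne} − 55)(278 − 2p_{NetOne} + p_{LinkUp}).
∂π/∂p_{NetOne} = 388 − 4p_{NetOne} + p_{LinkUp} = 0 ⇒ p_{NetOne} = 97 + 0.25p_{LinkUp}.
At p_{LinkUp} = 88: p_{NetOne} = 97 + 0.25·88 = 119.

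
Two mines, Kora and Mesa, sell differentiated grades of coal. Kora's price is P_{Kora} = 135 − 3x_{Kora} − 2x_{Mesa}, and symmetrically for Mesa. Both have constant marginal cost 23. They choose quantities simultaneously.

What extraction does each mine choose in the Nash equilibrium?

Mine Kora's profit: π = x_{Kora}(135 − 3x_{Kora} − 2x_{Mesa}) − 23x_{Kora}.
∂π/∂x_{Kora} = 112 − 6x_{Kora} − 2x_{Mesa} = 0 ⇒ x_{Kora} = 56/3 − (1/3)x_{Mesa}.
The game is symmetric, so in equilibrium x_{Mesa} = x_{Kora}: the reaction function gives (4/3)x_{Kora} = 56/3, hence x_{Kora} = 14.

14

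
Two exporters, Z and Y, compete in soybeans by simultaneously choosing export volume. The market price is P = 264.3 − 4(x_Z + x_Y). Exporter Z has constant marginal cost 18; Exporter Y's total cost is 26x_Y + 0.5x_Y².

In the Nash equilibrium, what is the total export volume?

39.0125

Exporter Z's profit: π = x_Z(264.3 − 4(x_Z + x_Y)) − 18x_Z.
∂π/∂x_Z = 246.3 − 8x_Z − 4x_Y = 0, so x_Z = 30.7875 − 0.5x_Y.
For Y: ∂π/∂x_Y = 238.3 − 9x_Y − 4x_Z = 0 ⇒ x_Y = 2383/90 − (4/9)x_Z.
Substituting the second reaction function into the first: x_Z = 30.7875 − 0.5(2383/90 − (4/9)x_Z), which gives (7/9)x_Z = 2527/144 ⇒ x_Z = 22.5625.
Then x_Y = 2383/90 − (4/9)·22.5625 = 16.45.
Total export volume: 22.5625 + 16.45 = 39.0125.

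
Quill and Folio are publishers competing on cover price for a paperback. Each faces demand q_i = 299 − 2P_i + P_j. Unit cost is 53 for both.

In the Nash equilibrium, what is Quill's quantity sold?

Quill's profit: π = (P_{Quill} − 53)(299 − 2P_{Quill} + P_{Folio}).
∂π/∂P_{Quill} = 405 − 4P_{Quill} + P_{Folio} = 0 ⇒ P_{Quill} = 101.25 + 0.25P_{Folio}.
By symmetry P_{Folio} = P_{Quill}; substituting into the reaction function, 0.75P_{Quill} = 101.25 and P_{Quill} = 135.
q_{Quill} = 299 − 2·135 + 135 = 164.

164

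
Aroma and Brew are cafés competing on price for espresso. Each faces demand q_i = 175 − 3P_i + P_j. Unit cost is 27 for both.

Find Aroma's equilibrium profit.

1756.92

Aroma's profit: π = (P_{Aroma} − 27)(175 − 3P_{Aroma} + P_{Brew}).
∂π/∂P_{Aroma} = 256 − 6P_{Aroma} + P_{Brew} = 0 ⇒ P_{Aroma} = 128/3 + (1/6)P_{Brew}.
The game is symmetric, so in equilibrium P_{Brew} = P_{Aroma}: the reaction function gives (5/6)P_{Aroma} = 128/3, hence P_{Aroma} = 51.2.
q_{Aroma} = 175 − 3·51.2 + 51.2 = 72.6.
Profit = (51.2 − 27)·72.6 = 1756.92.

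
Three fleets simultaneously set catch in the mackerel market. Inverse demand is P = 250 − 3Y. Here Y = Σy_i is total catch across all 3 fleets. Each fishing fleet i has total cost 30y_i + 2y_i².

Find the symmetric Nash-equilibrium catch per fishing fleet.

13.75

A representative fishing fleet's profit is π_i = y_i(250 − 3Y) − 30y_i − 2y_i², with Y = y_i + Σ_{j≠i} y_j.
First-order condition: 220 − 10y_i − 3Σ_{j≠i} y_j = 0.
With identical fishing fleets, set every y_j = y: then 220 − 10y − 6y = 0, i.e. y = 220/16 = 13.75.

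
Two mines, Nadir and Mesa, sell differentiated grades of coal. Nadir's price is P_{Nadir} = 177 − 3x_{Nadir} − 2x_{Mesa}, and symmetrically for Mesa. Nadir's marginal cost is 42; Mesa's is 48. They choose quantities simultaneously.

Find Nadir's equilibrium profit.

Mine Nadir's profit: π = x_{Nadir}(177 − 3x_{Nadir} − 2x_{Mesa}) − 42x_{Nadir}.
∂π/∂x_{Nadir} = 135 − 6x_{Nadir} − 2x_{Mesa} = 0 ⇒ x_{Nadir} = 22.5 − (1/3)x_{Mesa}.
Similarly x_{Mesa} = 21.5 − (1/3)x_{Nadir}.
Plugging x_{Mesa} into Nadir's best response: x_{Nadir} = 22.5 − (1/3)(21.5 − (1/3)x_{Nadir}) ⇒ (8/9)x_{Nadir} = 46/3, so x_{Nadir} = 17.25.
Then x_{Mesa} = 21.5 − (1/3)·17.25 = 15.75.
P_{Nadir} = 177 − 3·17.25 − 2·15.75 = 93.75.
Profit = (93.75 − 42)·17.25 = 892.6875.

892.6875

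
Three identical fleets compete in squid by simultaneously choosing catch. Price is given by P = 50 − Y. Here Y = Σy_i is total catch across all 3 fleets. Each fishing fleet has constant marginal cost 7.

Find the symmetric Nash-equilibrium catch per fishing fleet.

A representative fishing fleet's profit is π_i = y_i(50 − Y) − 7y_i, with Y = y_i + Σ_{j≠i} y_j.
First-order condition: 43 − 2y_i − Σ_{j≠i} y_j = 0.
With identical fishing fleets, set every y_j = y: then 43 − 2y − 2y = 0, i.e. y = 43/4 = 10.75.

10.75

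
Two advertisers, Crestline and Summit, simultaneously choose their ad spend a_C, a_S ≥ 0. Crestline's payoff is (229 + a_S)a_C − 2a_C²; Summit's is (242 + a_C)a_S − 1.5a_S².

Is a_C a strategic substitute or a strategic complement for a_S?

strategic complements

Expanding Crestline's payoff: 229a_C + a_Sa_C − 2a_C².
∂π/∂a_C = 229 + a_S − 4a_C = 0, so a_C = 57.25 + 0.25a_S.
The best-response slope da_C/da_S = 0.25 > 0: the reaction function is upward-sloping, so the choices are strategic complements.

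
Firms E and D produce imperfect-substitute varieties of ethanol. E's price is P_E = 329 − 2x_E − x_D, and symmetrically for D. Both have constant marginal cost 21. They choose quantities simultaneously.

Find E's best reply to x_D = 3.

Firm E's profit: π = x_E(329 − 2x_E − x_D) − 21x_E.
∂π/∂x_E = 308 − 4x_E − x_D = 0 ⇒ x_E = 77 − 0.25x_D.
At x_D = 3: x_E = 77 − 0.25·3 = 76.25.

76.25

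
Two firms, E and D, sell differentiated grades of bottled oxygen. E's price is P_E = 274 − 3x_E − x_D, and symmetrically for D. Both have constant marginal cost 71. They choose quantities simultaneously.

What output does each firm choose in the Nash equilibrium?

29

Firm E's profit: π = x_E(274 − 3x_E − x_D) − 71x_E.
∂π/∂x_E = 203 − 6x_E − x_D = 0 ⇒ x_E = 203/6 − (1/6)x_D.
Setting x_E = x_D in the reaction function: x_E = 203/6 − (1/6)x_E, so x_E = (203/6) / (7/6) = 29.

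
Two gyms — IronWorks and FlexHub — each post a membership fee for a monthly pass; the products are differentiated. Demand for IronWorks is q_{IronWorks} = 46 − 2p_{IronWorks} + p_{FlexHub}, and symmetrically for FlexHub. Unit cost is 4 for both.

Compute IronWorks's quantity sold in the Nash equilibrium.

28

IronWorks's profit: π = (p_{IronWorks} − 4)(46 − 2p_{IronWorks} + p_{FlexHub}).
∂π/∂p_{IronWorks} = 54 − 4p_{IronWorks} + p_{FlexHub} = 0 ⇒ p_{IronWorks} = 13.5 + 0.25p_{FlexHub}.
By symmetry p_{FlexHub} = p_{IronWorks}; substituting into the reaction function, 0.75p_{IronWorks} = 13.5 and p_{IronWorks} = 18.
q_{IronWorks} = 46 − 2·18 + 18 = 28.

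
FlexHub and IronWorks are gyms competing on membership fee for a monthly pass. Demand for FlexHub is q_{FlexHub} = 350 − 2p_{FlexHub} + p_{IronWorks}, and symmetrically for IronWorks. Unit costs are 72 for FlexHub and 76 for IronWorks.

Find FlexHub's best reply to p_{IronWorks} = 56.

137.5

FlexHub's profit: π = (p_{FlexHub} − 72)(350 − 2p_{FlexHub} + p_{IronWorks}).
∂π/∂p_{FlexHub} = 494 − 4p_{FlexHub} + p_{IronWorks} = 0 ⇒ p_{FlexHub} = 123.5 + 0.25p_{IronWorks}.
At p_{IronWorks} = 56: p_{FlexHub} = 123.5 + 0.25·56 = 137.5.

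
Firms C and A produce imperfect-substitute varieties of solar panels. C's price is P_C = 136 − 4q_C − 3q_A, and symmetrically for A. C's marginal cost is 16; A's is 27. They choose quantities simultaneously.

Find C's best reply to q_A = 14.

9.75

Firm C's profit: π = q_C(136 − 4q_C − 3q_A) − 16q_C.
∂π/∂q_C = 120 − 8q_C − 3q_A = 0 ⇒ q_C = 15 − 0.375q_A.
At q_A = 14: q_C = 15 − 0.375·14 = 9.75.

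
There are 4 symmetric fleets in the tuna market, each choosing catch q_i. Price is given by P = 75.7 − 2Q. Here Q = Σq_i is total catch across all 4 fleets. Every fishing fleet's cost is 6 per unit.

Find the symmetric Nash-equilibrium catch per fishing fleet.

A representative fishing fleet's profit is π_i = q_i(75.7 − 2Q) − 6q_i, with Q = q_i + Σ_{j≠i} q_j.
First-order condition: 69.7 − 4q_i − 2Σ_{j≠i} q_j = 0.
With identical fishing fleets, set every q_j = q: then 69.7 − 4q − 6q = 0, i.e. q = 69.7/10 = 6.97.

6.97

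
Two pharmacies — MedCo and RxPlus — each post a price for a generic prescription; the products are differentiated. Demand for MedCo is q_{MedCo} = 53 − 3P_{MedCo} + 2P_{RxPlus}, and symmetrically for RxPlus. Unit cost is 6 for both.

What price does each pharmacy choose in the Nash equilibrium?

17.75

MedCo's profit: π = (P_{MedCo} − 6)(53 − 3P_{MedCo} + 2P_{RxPlus}).
∂π/∂P_{MedCo} = 71 − 6P_{MedCo} + 2P_{RxPlus} = 0 ⇒ P_{MedCo} = 71/6 + (1/3)P_{RxPlus}.
By symmetry P_{RxPlus} = P_{MedCo}; substituting into the reaction function, (2/3)P_{MedCo} = 71/6 and P_{MedCo} = 17.75.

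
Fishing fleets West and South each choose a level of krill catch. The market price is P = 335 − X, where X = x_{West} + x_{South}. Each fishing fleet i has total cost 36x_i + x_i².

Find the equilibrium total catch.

Fishing fleet West's profit: π = x_{West}(335 − (x_{West} + x_{South})) − 36x_{West} − x_{West}².
∂π/∂x_{West} = 299 − 4x_{West} − x_{South} = 0, so x_{West} = 74.75 − 0.25x_{South}.
Setting x_{West} = x_{South} in the reaction function: x_{West} = 74.75 − 0.25x_{West}, so x_{West} = 74.75 / 1.25 = 59.8.
Total catch: 59.8 + 59.8 = 119.6.

119.6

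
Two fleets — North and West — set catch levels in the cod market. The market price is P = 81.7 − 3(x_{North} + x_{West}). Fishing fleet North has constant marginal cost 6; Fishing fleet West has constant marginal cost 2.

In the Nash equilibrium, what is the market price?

Fishing fleet North's profit: π = x_{North}(81.7 − 3(x_{North} + x_{West})) − 6x_{North}.
∂π/∂x_{North} = 75.7 − 6x_{North} − 3x_{West} = 0, so x_{North} = 757/60 − 0.5x_{West}.
By the same steps for West: x_{West} = 797/60 − 0.5x_{North}.
Solving the two reaction functions simultaneously: (1 − (−0.5)(−0.5))x_{North} = 757/60 − 0.5·(797/60), so 0.75x_{North} = 5.975 and x_{North} = 239/30.
Then x_{West} = 797/60 − 0.5·(239/30) = 9.3.
Equilibrium price: P = 81.7 − 3·(259/15) = 29.9.

29.9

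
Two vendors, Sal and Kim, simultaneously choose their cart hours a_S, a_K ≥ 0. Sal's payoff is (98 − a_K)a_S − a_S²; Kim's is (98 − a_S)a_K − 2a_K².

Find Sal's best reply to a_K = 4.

47

Expanding Sal's payoff: 98a_S − a_Ka_S − a_S².
∂π/∂a_S = 98 − a_K − 2a_S = 0, so a_S = 49 − 0.5a_K.
At a_K = 4: a_S = 49 − 0.5·4 = 47.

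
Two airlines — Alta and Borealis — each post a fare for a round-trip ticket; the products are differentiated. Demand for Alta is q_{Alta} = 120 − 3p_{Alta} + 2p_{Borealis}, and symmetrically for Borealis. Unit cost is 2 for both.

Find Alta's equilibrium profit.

Alta's profit: π = (p_{Alta} − 2)(120 − 3p_{Alta} + 2p_{Borealis}).
∂π/∂p_{Alta} = 126 − 6p_{Alta} + 2p_{Borealis} = 0 ⇒ p_{Alta} = 21 + (1/3)p_{Borealis}.
By symmetry p_{Borealis} = p_{Alta}; substituting into the reaction function, (2/3)p_{Alta} = 21 and p_{Alta} = 31.5.
q_{Alta} = 120 − 3·31.5 + 2·31.5 = 88.5.
Profit = (31.5 − 2)·88.5 = 2610.75.

2610.75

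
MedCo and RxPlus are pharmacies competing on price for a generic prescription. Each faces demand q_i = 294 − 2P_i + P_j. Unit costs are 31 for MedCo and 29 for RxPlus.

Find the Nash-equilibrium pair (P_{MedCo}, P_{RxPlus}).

118.4, 117.6

MedCo's profit: π = (P_{MedCo} − 31)(294 − 2P_{MedCo} + P_{RxPlus}).
∂π/∂P_{MedCo} = 356 − 4P_{MedCo} + P_{RxPlus} = 0 ⇒ P_{MedCo} = 89 + 0.25P_{RxPlus}.
Similarly P_{RxPlus} = 88 + 0.25P_{MedCo}.
Plugging P_{RxPlus} into MedCo's best response: P_{MedCo} = 89 + 0.25(88 + 0.25P_{MedCo}) ⇒ 0.9375P_{MedCo} = 111, so P_{MedCo} = 118.4.
Then P_{RxPlus} = 88 + 0.25·118.4 = 117.6.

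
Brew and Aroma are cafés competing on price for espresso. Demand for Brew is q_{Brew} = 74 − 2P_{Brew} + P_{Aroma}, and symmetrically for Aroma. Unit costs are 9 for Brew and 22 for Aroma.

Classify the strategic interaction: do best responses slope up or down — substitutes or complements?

strategic complements

Brew's profit: π = (P_{Brew} − 9)(74 − 2P_{Brew} + P_{Aroma}).
∂π/∂P_{Brew} = 92 − 4P_{Brew} + P_{Aroma} = 0 ⇒ P_{Brew} = 23 + 0.25P_{Aroma}.
The best-response slope dP_{Brew}/dP_{Aroma} = 0.25 > 0: the reaction function is upward-sloping, so the choices are strategic complements.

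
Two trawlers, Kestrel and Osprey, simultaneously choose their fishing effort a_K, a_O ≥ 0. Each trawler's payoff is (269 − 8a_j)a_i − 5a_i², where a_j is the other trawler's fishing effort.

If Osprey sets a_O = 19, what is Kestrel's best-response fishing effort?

11.7

Kestrel's payoff is (269 − 8a_O)a_K − 5a_K².
∂π/∂a_K = 269 − 8a_O − 10a_K = 0, so a_K = 26.9 − 0.8a_O.
At a_O = 19: a_K = 26.9 − 0.8·19 = 11.7.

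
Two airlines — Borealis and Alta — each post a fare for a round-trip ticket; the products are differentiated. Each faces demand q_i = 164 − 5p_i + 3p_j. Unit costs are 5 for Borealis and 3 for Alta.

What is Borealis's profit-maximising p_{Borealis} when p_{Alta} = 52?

Borealis's profit: π = (p_{Borealis} − 5)(164 − 5p_{Borealis} + 3p_{Alta}).
∂π/∂p_{Borealis} = 189 − 10p_{Borealis} + 3p_{Alta} = 0 ⇒ p_{Borealis} = 18.9 + 0.3p_{Alta}.
At p_{Alta} = 52: p_{Borealis} = 18.9 + 0.3·52 = 34.5.

34.5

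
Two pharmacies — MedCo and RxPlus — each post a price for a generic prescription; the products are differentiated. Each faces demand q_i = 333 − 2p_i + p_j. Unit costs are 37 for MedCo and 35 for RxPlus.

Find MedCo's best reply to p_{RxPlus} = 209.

154

MedCo's profit: π = (p_{MedCo} − 37)(333 − 2p_{MedCo} + p_{RxPlus}).
∂π/∂p_{MedCo} = 407 − 4p_{MedCo} + p_{RxPlus} = 0 ⇒ p_{MedCo} = 101.75 + 0.25p_{RxPlus}.
At p_{RxPlus} = 209: p_{MedCo} = 101.75 + 0.25·209 = 154.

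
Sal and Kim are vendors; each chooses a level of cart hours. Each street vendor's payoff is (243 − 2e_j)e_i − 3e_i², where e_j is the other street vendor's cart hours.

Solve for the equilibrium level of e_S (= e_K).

Sal's payoff is (243 − 2e_K)e_S − 3e_S².
∂π/∂e_S = 243 − 2e_K − 6e_S = 0, so e_S = 40.5 − (1/3)e_K.
The game is symmetric, so in equilibrium e_K = e_S: the reaction function gives (4/3)e_S = 40.5, hence e_S = 30.375.

30.375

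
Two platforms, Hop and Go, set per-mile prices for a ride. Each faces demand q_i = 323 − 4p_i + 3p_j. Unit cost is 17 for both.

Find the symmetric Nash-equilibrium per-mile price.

Hop's profit: π = (p_{Hop} − 17)(323 − 4p_{Hop} + 3p_{Go}).
∂π/∂p_{Hop} = 391 − 8p_{Hop} + 3p_{Go} = 0 ⇒ p_{Hop} = 48.875 + 0.375p_{Go}.
By symmetry p_{Go} = p_{Hop}; substituting into the reaction function, 0.625p_{Hop} = 48.875 and p_{Hop} = 78.2.

78.2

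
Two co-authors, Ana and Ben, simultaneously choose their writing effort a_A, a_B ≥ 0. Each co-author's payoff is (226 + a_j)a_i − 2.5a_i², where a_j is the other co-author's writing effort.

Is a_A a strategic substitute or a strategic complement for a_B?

strategic complements

Ana's payoff is (226 + a_B)a_A − 2.5a_A².
∂π/∂a_A = 226 + a_B − 5a_A = 0, so a_A = 45.2 + 0.2a_B.
The best-response slope da_A/da_B = 0.2 > 0: the reaction function is upward-sloping, so the choices are strategic complements.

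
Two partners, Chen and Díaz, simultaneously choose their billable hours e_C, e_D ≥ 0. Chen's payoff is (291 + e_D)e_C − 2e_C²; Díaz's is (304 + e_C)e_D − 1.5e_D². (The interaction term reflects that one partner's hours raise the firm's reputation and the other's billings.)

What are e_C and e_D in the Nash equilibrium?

107, 137

Expanding Chen's payoff: 291e_C + e_De_C − 2e_C².
∂π/∂e_C = 291 + e_D − 4e_C = 0, so e_C = 72.75 + 0.25e_D.
Likewise for Díaz: e_D = 304/3 + (1/3)e_C.
Solving the two reaction functions simultaneously: (1 − (0.25)(1/3))e_C = 72.75 + 0.25·(304/3), so (11/12)e_C = 1177/12 and e_C = 107.
Then e_D = 304/3 + (1/3)·107 = 137.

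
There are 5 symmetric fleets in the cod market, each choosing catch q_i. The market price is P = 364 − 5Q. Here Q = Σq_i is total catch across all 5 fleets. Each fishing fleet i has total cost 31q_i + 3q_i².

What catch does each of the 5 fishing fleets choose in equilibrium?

A representative fishing fleet's profit is π_i = q_i(364 − 5Q) − 31q_i − 3q_i², with Q = q_i + Σ_{j≠i} q_j.
First-order condition: 333 − 16q_i − 5Σ_{j≠i} q_j = 0.
Imposing symmetry (q_j = q for all j) turns Σ_{j≠i} q_j into 4q, so 333 = 36q and q = 9.25.

9.25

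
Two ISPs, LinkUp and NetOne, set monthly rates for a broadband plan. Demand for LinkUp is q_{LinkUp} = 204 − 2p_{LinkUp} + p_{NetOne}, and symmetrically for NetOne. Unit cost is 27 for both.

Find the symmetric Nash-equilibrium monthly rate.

86

LinkUp's profit: π = (p_{LinkUp} − 27)(204 − 2p_{LinkUp} + p_{NetOne}).
∂π/∂p_{LinkUp} = 258 − 4p_{LinkUp} + p_{NetOne} = 0 ⇒ p_{LinkUp} = 64.5 + 0.25p_{NetOne}.
By symmetry p_{NetOne} = p_{LinkUp}; substituting into the reaction function, 0.75p_{LinkUp} = 64.5 and p_{LinkUp} = 86.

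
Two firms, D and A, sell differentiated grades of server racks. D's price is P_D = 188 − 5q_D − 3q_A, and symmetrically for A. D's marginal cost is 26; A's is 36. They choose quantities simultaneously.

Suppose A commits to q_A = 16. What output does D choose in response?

Firm D's profit: π = q_D(188 − 5q_D − 3q_A) − 26q_D.
∂π/∂q_D = 162 − 10q_D − 3q_A = 0 ⇒ q_D = 16.2 − 0.3q_A.
At q_A = 16: q_D = 16.2 − 0.3·16 = 11.4.

11.4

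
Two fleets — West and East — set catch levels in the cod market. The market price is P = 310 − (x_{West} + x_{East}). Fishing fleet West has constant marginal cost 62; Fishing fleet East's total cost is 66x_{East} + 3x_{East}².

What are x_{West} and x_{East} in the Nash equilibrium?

116, 16

Fishing fleet West's profit: π = x_{West}(310 − (x_{West} + x_{East})) − 62x_{West}.
∂π/∂x_{West} = 248 − 2x_{West} − x_{East} = 0, so x_{West} = 124 − 0.5x_{East}.
For East: ∂π/∂x_{East} = 244 − 8x_{East} − x_{West} = 0 ⇒ x_{East} = 30.5 − 0.125x_{West}.
Substituting the second reaction function into the first: x_{West} = 124 − 0.5(30.5 − 0.125x_{West}), which gives 0.9375x_{West} = 108.75 ⇒ x_{West} = 116.
Then x_{East} = 30.5 − 0.125·116 = 16.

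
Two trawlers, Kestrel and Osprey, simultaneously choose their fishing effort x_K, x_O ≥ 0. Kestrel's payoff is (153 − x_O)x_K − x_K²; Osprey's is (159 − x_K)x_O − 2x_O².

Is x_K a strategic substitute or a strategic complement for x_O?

Expanding Kestrel's payoff: 153x_K − x_Ox_K − x_K².
∂π/∂x_K = 153 − x_O − 2x_K = 0, so x_K = 76.5 − 0.5x_O.
The best-response slope dx_K/dx_O = −0.5 < 0: the reaction function is downward-sloping, so the choices are strategic substitutes.

strategic substitutes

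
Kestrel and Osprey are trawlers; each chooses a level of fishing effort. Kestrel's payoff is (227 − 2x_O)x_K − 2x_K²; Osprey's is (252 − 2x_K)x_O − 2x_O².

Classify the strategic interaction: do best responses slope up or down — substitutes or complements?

strategic substitutes

Expanding Kestrel's payoff: 227x_K − 2x_Ox_K − 2x_K².
∂π/∂x_K = 227 − 2x_O − 4x_K = 0, so x_K = 56.75 − 0.5x_O.
The best-response slope dx_K/dx_O = −0.5 < 0: the reaction function is downward-sloping, so the choices are strategic substitutes.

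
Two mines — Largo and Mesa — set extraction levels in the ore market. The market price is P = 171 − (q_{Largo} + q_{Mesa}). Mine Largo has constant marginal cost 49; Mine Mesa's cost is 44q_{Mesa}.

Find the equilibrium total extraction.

83

Mine Largo's profit: π = q_{Largo}(171 − (q_{Largo} + q_{Mesa})) − 49q_{Largo}.
∂π/∂q_{Largo} = 122 − 2q_{Largo} − q_{Mesa} = 0, so q_{Largo} = 61 − 0.5q_{Mesa}.
By the same steps for Mesa: q_{Mesa} = 63.5 − 0.5q_{Largo}.
Plugging q_{Mesa} into Largo's best response: q_{Largo} = 61 − 0.5(63.5 − 0.5q_{Largo}) ⇒ 0.75q_{Largo} = 29.25, so q_{Largo} = 39.
Then q_{Mesa} = 63.5 − 0.5·39 = 44.
Total extraction: 39 + 44 = 83.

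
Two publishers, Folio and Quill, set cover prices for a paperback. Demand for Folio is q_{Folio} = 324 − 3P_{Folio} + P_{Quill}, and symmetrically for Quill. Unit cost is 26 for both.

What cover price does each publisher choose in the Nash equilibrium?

Folio's profit: π = (P_{Folio} − 26)(324 − 3P_{Folio} + P_{Quill}).
∂π/∂P_{Folio} = 402 − 6P_{Folio} + P_{Quill} = 0 ⇒ P_{Folio} = 67 + (1/6)P_{Quill}.
Setting P_{Folio} = P_{Quill} in the reaction function: P_{Folio} = 67 + (1/6)P_{Folio}, so P_{Folio} = 67 / (5/6) = 80.4.

80.4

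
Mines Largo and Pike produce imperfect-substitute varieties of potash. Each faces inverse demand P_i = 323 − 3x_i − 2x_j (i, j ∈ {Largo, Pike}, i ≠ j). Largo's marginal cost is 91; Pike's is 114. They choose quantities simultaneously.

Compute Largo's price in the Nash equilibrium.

Mine Largo's profit: π = x_{Largo}(323 − 3x_{Largo} − 2x_{Pike}) − 91x_{Largo}.
∂π/∂x_{Largo} = 232 − 6x_{Largo} − 2x_{Pike} = 0 ⇒ x_{Largo} = 116/3 − (1/3)x_{Pike}.
Similarly x_{Pike} = 209/6 − (1/3)x_{Largo}.
Plugging x_{Pike} into Largo's best response: x_{Largo} = 116/3 − (1/3)(209/6 − (1/3)x_{Largo}) ⇒ (8/9)x_{Largo} = 487/18, so x_{Largo} = 30.4375.
Then x_{Pike} = 209/6 − (1/3)·30.4375 = 24.6875.
P_{Largo} = 323 − 3·30.4375 − 2·24.6875 = 182.3125.

182.3125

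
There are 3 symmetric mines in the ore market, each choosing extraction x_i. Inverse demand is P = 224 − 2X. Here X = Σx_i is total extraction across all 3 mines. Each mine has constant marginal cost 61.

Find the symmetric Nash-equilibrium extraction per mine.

A representative mine's profit is π_i = x_i(224 − 2X) − 61x_i, with X = x_i + Σ_{j≠i} x_j.
First-order condition: 163 − 4x_i − 2Σ_{j≠i} x_j = 0.
In a symmetric equilibrium every mine chooses the same x, so Σ_{j≠i} x_j = 2x. The condition becomes 163 − 8x = 0, giving x = 163/8 = 20.375.

20.375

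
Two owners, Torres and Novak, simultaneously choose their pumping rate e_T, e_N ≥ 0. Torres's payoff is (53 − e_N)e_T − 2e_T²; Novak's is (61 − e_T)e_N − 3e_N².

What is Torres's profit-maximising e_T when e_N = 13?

10

Expanding Torres's payoff: 53e_T − e_Ne_T − 2e_T².
∂π/∂e_T = 53 − e_N − 4e_T = 0, so e_T = 13.25 − 0.25e_N.
At e_N = 13: e_T = 13.25 − 0.25·13 = 10.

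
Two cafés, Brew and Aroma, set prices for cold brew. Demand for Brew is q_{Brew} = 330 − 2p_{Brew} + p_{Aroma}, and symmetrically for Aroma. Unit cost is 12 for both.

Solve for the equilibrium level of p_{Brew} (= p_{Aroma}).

118

Brew's profit: π = (p_{Brew} − 12)(330 − 2p_{Brew} + p_{Aroma}).
∂π/∂p_{Brew} = 354 − 4p_{Brew} + p_{Aroma} = 0 ⇒ p_{Brew} = 88.5 + 0.25p_{Aroma}.
Setting p_{Brew} = p_{Aroma} in the reaction function: p_{Brew} = 88.5 + 0.25p_{Brew}, so p_{Brew} = 88.5 / 0.75 = 118.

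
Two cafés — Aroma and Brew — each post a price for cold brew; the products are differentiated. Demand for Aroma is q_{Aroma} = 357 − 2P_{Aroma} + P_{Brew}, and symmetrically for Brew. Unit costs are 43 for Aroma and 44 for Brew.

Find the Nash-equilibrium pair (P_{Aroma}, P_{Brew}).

Aroma's profit: π = (P_{Aroma} − 43)(357 − 2P_{Aroma} + P_{Brew}).
∂π/∂P_{Aroma} = 443 − 4P_{Aroma} + P_{Brew} = 0 ⇒ P_{Aroma} = 110.75 + 0.25P_{Brew}.
Similarly P_{Brew} = 111.25 + 0.25P_{Aroma}.
Solving the two reaction functions simultaneously: (1 − (0.25)(0.25))P_{Aroma} = 110.75 + 0.25·111.25, so 0.9375P_{Aroma} = 138.5625 and P_{Aroma} = 147.8.
Then P_{Brew} = 111.25 + 0.25·147.8 = 148.2.

147.8, 148.2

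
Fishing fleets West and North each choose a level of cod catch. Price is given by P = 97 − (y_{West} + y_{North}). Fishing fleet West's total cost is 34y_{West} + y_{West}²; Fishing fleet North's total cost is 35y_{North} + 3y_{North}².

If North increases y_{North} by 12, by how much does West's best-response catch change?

-3

Fishing fleet West's profit: π = y_{West}(97 − (y_{West} + y_{North})) − 34y_{West} − y_{West}².
∂π/∂y_{West} = 63 − 4y_{West} − y_{North} = 0, so y_{West} = 15.75 − 0.25y_{North}.
The reaction-function slope is −0.25, so a 12-unit rise in y_{North} moves y_{West} by −0.25 × 12 = −3. West's best response falls — the actions are strategic substitutes.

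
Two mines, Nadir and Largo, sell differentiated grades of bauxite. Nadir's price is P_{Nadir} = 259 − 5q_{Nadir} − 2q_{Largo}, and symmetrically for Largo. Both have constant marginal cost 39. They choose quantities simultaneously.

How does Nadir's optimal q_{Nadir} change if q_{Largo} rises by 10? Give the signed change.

-2

Mine Nadir's profit: π = q_{Nadir}(259 − 5q_{Nadir} − 2q_{Largo}) − 39q_{Nadir}.
∂π/∂q_{Nadir} = 220 − 10q_{Nadir} − 2q_{Largo} = 0 ⇒ q_{Nadir} = 22 − 0.2q_{Largo}.
The reaction-function slope is −0.2, so a 10-unit rise in q_{Largo} moves q_{Nadir} by −0.2 × 10 = −2. Nadir's best response falls — the actions are strategic substitutes.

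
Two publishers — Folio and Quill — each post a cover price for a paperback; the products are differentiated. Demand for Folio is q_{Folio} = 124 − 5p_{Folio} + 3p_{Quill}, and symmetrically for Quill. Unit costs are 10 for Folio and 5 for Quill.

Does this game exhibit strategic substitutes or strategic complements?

Folio's profit: π = (p_{Folio} − 10)(124 − 5p_{Folio} + 3p_{Quill}).
∂π/∂p_{Folio} = 174 − 10p_{Folio} + 3p_{Quill} = 0 ⇒ p_{Folio} = 17.4 + 0.3p_{Quill}.
The best-response slope dp_{Folio}/dp_{Quill} = 0.3 > 0: the reaction function is upward-sloping, so the choices are strategic complements.

strategic complements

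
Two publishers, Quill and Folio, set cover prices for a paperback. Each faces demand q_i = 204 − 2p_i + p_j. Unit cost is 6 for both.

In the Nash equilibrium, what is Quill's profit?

Quill's profit: π = (p_{Quill} − 6)(204 − 2p_{Quill} + p_{Folio}).
∂π/∂p_{Quill} = 216 − 4p_{Quill} + p_{Folio} = 0 ⇒ p_{Quill} = 54 + 0.25p_{Folio}.
By symmetry p_{Folio} = p_{Quill}; substituting into the reaction function, 0.75p_{Quill} = 54 and p_{Quill} = 72.
q_{Quill} = 204 − 2·72 + 72 = 132.
Profit = (72 − 6)·132 = 8712.

8712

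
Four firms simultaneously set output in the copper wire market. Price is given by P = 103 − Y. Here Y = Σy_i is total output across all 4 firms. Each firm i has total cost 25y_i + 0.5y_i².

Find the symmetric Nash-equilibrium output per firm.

A representative firm's profit is π_i = y_i(103 − Y) − 25y_i − 0.5y_i², with Y = y_i + Σ_{j≠i} y_j.
First-order condition: 78 − 3y_i − Σ_{j≠i} y_j = 0.
Imposing symmetry (y_j = y for all j) turns Σ_{j≠i} y_j into 3y, so 78 = 6y and y = 13.

13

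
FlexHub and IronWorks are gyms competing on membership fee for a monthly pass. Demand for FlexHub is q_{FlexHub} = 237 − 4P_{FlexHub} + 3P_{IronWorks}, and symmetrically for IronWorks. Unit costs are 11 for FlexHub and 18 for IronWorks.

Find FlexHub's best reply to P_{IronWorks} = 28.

45.625

FlexHub's profit: π = (P_{FlexHub} − 11)(237 − 4P_{FlexHub} + 3P_{IronWorks}).
∂π/∂P_{FlexHub} = 281 − 8P_{FlexHub} + 3P_{IronWorks} = 0 ⇒ P_{FlexHub} = 35.125 + 0.375P_{IronWorks}.
At P_{IronWorks} = 28: P_{FlexHub} = 35.125 + 0.375·28 = 45.625.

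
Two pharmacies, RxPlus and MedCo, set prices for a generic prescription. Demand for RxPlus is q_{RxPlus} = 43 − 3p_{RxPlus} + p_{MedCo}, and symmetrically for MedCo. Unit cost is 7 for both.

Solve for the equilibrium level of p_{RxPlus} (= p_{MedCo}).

RxPlus's profit: π = (p_{RxPlus} − 7)(43 − 3p_{RxPlus} + p_{MedCo}).
∂π/∂p_{RxPlus} = 64 − 6p_{RxPlus} + p_{MedCo} = 0 ⇒ p_{RxPlus} = 32/3 + (1/6)p_{MedCo}.
By symmetry p_{MedCo} = p_{RxPlus}; substituting into the reaction function, (5/6)p_{RxPlus} = 32/3 and p_{RxPlus} = 12.8.

12.8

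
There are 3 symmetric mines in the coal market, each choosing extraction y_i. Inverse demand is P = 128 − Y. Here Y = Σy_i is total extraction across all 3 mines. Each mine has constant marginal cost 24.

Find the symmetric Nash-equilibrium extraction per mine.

A representative mine's profit is π_i = y_i(128 − Y) − 24y_i, with Y = y_i + Σ_{j≠i} y_j.
First-order condition: 104 − 2y_i − Σ_{j≠i} y_j = 0.
Imposing symmetry (y_j = y for all j) turns Σ_{j≠i} y_j into 2y, so 104 = 4y and y = 26.

26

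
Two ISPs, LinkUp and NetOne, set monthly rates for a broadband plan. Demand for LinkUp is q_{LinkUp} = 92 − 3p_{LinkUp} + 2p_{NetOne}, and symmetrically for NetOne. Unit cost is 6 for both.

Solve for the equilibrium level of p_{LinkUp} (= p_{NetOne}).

27.5

LinkUp's profit: π = (p_{LinkUp} − 6)(92 − 3p_{LinkUp} + 2p_{NetOne}).
∂π/∂p_{LinkUp} = 110 − 6p_{LinkUp} + 2p_{NetOne} = 0 ⇒ p_{LinkUp} = 55/3 + (1/3)p_{NetOne}.
The game is symmetric, so in equilibrium p_{NetOne} = p_{LinkUp}: the reaction function gives (2/3)p_{LinkUp} = 55/3, hence p_{LinkUp} = 27.5.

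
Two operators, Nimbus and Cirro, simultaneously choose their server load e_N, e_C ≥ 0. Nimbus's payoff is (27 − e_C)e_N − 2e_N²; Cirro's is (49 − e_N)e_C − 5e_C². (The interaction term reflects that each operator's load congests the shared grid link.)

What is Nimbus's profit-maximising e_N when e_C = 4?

Expanding Nimbus's payoff: 27e_N − e_Ce_N − 2e_N².
∂π/∂e_N = 27 − e_C − 4e_N = 0, so e_N = 6.75 − 0.25e_C.
At e_C = 4: e_N = 6.75 − 0.25·4 = 5.75.

5.75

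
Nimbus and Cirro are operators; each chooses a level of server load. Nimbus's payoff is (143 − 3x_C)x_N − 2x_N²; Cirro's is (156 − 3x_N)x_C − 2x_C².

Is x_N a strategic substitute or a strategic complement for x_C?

strategic substitutes

Expanding Nimbus's payoff: 143x_N − 3x_Cx_N − 2x_N².
∂π/∂x_N = 143 − 3x_C − 4x_N = 0, so x_N = 35.75 − 0.75x_C.
The best-response slope dx_N/dx_C = −0.75 < 0: the reaction function is downward-sloping, so the choices are strategic substitutes.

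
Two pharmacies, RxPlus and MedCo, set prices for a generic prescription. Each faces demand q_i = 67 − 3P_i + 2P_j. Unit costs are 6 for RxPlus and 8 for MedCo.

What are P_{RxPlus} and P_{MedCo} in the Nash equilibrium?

RxPlus's profit: π = (P_{RxPlus} − 6)(67 − 3P_{RxPlus} + 2P_{MedCo}).
∂π/∂P_{RxPlus} = 85 − 6P_{RxPlus} + 2P_{MedCo} = 0 ⇒ P_{RxPlus} = 85/6 + (1/3)P_{MedCo}.
Similarly P_{MedCo} = 91/6 + (1/3)P_{RxPlus}.
Plugging P_{MedCo} into RxPlus's best response: P_{RxPlus} = 85/6 + (1/3)(91/6 + (1/3)P_{RxPlus}) ⇒ (8/9)P_{RxPlus} = 173/9, so P_{RxPlus} = 21.625.
Then P_{MedCo} = 91/6 + (1/3)·21.625 = 22.375.

21.625, 22.375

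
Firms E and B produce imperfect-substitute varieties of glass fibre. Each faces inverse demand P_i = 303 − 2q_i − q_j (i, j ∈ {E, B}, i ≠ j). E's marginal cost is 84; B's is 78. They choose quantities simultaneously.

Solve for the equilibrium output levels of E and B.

43.4, 45.4

Firm E's profit: π = q_E(303 − 2q_E − q_B) − 84q_E.
∂π/∂q_E = 219 − 4q_E − q_B = 0 ⇒ q_E = 54.75 − 0.25q_B.
Similarly q_B = 56.25 − 0.25q_E.
Substituting the second reaction function into the first: q_E = 54.75 − 0.25(56.25 − 0.25q_E), which gives 0.9375q_E = 40.6875 ⇒ q_E = 43.4.
Then q_B = 56.25 − 0.25·43.4 = 45.4.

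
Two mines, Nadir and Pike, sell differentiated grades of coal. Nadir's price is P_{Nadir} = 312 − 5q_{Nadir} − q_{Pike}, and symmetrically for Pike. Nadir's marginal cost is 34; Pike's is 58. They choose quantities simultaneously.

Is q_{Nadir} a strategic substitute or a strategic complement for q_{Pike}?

strategic substitutes

Mine Nadir's profit: π = q_{Nadir}(312 − 5q_{Nadir} − q_{Pike}) − 34q_{Nadir}.
∂π/∂q_{Nadir} = 278 − 10q_{Nadir} − q_{Pike} = 0 ⇒ q_{Nadir} = 27.8 − 0.1q_{Pike}.
The best-response slope dq_{Nadir}/dq_{Pike} = −0.1 < 0: the reaction function is downward-sloping, so the choices are strategic substitutes.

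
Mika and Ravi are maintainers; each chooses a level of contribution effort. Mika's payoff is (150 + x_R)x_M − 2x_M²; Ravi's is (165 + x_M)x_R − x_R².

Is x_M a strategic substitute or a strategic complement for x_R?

Expanding Mika's payoff: 150x_M + x_Rx_M − 2x_M².
∂π/∂x_M = 150 + x_R − 4x_M = 0, so x_M = 37.5 + 0.25x_R.
The best-response slope dx_M/dx_R = 0.25 > 0: the reaction function is upward-sloping, so the choices are strategic complements.

strategic complements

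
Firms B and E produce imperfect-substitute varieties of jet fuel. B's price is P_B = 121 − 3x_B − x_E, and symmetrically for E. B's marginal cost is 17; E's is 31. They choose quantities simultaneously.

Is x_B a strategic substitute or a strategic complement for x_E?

strategic substitutes

Firm B's profit: π = x_B(121 − 3x_B − x_E) − 17x_B.
∂π/∂x_B = 104 − 6x_B − x_E = 0 ⇒ x_B = 52/3 − (1/6)x_E.
The best-response slope dx_B/dx_E = −1/6 < 0: the reaction function is downward-sloping, so the choices are strategic substitutes.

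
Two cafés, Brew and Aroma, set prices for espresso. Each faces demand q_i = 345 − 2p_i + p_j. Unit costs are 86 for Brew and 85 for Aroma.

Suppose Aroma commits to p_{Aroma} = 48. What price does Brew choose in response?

141.25

Brew's profit: π = (p_{Brew} − 86)(345 − 2p_{Brew} + p_{Aroma}).
∂π/∂p_{Brew} = 517 − 4p_{Brew} + p_{Aroma} = 0 ⇒ p_{Brew} = 129.25 + 0.25p_{Aroma}.
At p_{Aroma} = 48: p_{Brew} = 129.25 + 0.25·48 = 141.25.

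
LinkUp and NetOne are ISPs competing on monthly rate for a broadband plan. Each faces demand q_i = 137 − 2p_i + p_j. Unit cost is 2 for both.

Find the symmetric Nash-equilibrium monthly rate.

LinkUp's profit: π = (p_{LinkUp} − 2)(137 − 2p_{LinkUp} + p_{NetOne}).
∂π/∂p_{LinkUp} = 141 − 4p_{LinkUp} + p_{NetOne} = 0 ⇒ p_{LinkUp} = 35.25 + 0.25p_{NetOne}.
Setting p_{LinkUp} = p_{NetOne} in the reaction function: p_{LinkUp} = 35.25 + 0.25p_{LinkUp}, so p_{LinkUp} = 35.25 / 0.75 = 47.

47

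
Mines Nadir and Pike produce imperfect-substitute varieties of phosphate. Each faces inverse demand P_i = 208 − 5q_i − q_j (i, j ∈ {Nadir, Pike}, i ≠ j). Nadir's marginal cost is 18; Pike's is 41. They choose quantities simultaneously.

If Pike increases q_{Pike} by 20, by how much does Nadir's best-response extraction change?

Mine Nadir's profit: π = q_{Nadir}(208 − 5q_{Nadir} − q_{Pike}) − 18q_{Nadir}.
∂π/∂q_{Nadir} = 190 − 10q_{Nadir} − q_{Pike} = 0 ⇒ q_{Nadir} = 19 − 0.1q_{Pike}.
The reaction-function slope is −0.1, so a 20-unit rise in q_{Pike} moves q_{Nadir} by −0.1 × 20 = −2. Nadir's best response falls — the actions are strategic substitutes.

-2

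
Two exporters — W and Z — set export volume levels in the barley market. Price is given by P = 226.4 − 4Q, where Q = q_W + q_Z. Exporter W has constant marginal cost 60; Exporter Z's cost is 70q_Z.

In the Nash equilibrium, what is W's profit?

Exporter W's profit: π = q_W(226.4 − 4(q_W + q_Z)) − 60q_W.
∂π/∂q_W = 166.4 − 8q_W − 4q_Z = 0, so q_W = 20.8 − 0.5q_Z.
By the same steps for Z: q_Z = 19.55 − 0.5q_W.
Substituting the second reaction function into the first: q_W = 20.8 − 0.5(19.55 − 0.5q_W), which gives 0.75q_W = 11.025 ⇒ q_W = 14.7.
Then q_Z = 19.55 − 0.5·14.7 = 12.2.
Price P = 226.4 − 4·26.9 = 118.8.
W's profit: (118.8 − 60)·14.7 = 864.36.

864.36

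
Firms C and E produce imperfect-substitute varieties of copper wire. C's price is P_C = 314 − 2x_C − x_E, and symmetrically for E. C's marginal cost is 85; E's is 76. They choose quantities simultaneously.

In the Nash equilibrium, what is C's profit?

Firm C's profit: π = x_C(314 − 2x_C − x_E) − 85x_C.
∂π/∂x_C = 229 − 4x_C − x_E = 0 ⇒ x_C = 57.25 − 0.25x_E.
Similarly x_E = 59.5 − 0.25x_C.
Substituting the second reaction function into the first: x_C = 57.25 − 0.25(59.5 − 0.25x_C), which gives 0.9375x_C = 42.375 ⇒ x_C = 45.2.
Then x_E = 59.5 − 0.25·45.2 = 48.2.
P_C = 314 − 2·45.2 − 48.2 = 175.4.
Profit = (175.4 − 85)·45.2 = 4086.08.

4086.08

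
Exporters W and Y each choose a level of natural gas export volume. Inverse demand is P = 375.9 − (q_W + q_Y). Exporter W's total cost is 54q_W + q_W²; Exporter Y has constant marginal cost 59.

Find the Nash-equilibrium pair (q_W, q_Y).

46.7, 135.1

Exporter W's profit: π = q_W(375.9 − (q_W + q_Y)) − 54q_W − q_W².
∂π/∂q_W = 321.9 − 4q_W − q_Y = 0, so q_W = 80.475 − 0.25q_Y.
For Y: ∂π/∂q_Y = 316.9 − 2q_Y − q_W = 0 ⇒ q_Y = 158.45 − 0.5q_W.
Plugging q_Y into W's best response: q_W = 80.475 − 0.25(158.45 − 0.5q_W) ⇒ 0.875q_W = 40.8625, so q_W = 46.7.
Then q_Y = 158.45 − 0.5·46.7 = 135.1.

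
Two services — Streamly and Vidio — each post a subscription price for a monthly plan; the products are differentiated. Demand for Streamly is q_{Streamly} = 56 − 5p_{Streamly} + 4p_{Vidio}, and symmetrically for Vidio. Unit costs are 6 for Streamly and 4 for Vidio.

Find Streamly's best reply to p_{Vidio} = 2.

9.4

Streamly's profit: π = (p_{Streamly} − 6)(56 − 5p_{Streamly} + 4p_{Vidio}).
∂π/∂p_{Streamly} = 86 − 10p_{Streamly} + 4p_{Vidio} = 0 ⇒ p_{Streamly} = 8.6 + 0.4p_{Vidio}.
At p_{Vidio} = 2: p_{Streamly} = 8.6 + 0.4·2 = 9.4.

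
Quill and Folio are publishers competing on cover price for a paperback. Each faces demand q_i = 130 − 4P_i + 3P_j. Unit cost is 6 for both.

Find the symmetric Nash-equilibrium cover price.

30.8

Quill's profit: π = (P_{Quill} − 6)(130 − 4P_{Quill} + 3P_{Folio}).
∂π/∂P_{Quill} = 154 − 8P_{Quill} + 3P_{Folio} = 0 ⇒ P_{Quill} = 19.25 + 0.375P_{Folio}.
By symmetry P_{Folio} = P_{Quill}; substituting into the reaction function, 0.625P_{Quill} = 19.25 and P_{Quill} = 30.8.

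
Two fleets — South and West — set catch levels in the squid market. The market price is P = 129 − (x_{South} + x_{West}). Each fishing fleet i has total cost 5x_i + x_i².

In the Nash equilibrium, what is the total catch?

Fishing fleet South's profit: π = x_{South}(129 − (x_{South} + x_{West})) − 5x_{South} − x_{South}².
∂π/∂x_{South} = 124 − 4x_{South} − x_{West} = 0, so x_{South} = 31 − 0.25x_{West}.
The game is symmetric, so in equilibrium x_{West} = x_{South}: the reaction function gives 1.25x_{South} = 31, hence x_{South} = 24.8.
Total catch: 24.8 + 24.8 = 49.6.

49.6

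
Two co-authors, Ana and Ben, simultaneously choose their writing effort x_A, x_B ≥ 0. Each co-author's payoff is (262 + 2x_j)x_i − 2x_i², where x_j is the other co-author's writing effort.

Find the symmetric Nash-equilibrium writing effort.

Ana's payoff is (262 + 2x_B)x_A − 2x_A².
∂π/∂x_A = 262 + 2x_B − 4x_A = 0, so x_A = 65.5 + 0.5x_B.
Setting x_A = x_B in the reaction function: x_A = 65.5 + 0.5x_A, so x_A = 65.5 / 0.5 = 131.

131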